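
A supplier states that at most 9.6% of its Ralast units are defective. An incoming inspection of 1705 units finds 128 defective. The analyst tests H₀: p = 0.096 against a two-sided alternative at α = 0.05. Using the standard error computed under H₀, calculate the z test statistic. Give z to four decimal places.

z = -2.9332

p̂ = 128/1705 ≈ 0.0750733.
Standard error under H₀: √(0.096×0.904/1705) = 0.0071344.
z = (0.0750733 − 0.096)/0.0071344 = -0.0209267/0.0071344 = -2.9332.
Two-sided p-value ≈ 2·Φ(−2.933) = 0.0034. With α = 0.05, reject H₀.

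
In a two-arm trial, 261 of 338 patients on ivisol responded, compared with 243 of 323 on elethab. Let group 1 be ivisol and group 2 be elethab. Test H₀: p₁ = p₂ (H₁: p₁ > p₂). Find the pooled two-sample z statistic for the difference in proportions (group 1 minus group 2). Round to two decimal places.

p̂₁ = 261/338 = 0.7722, p̂₂ = 243/323 = 0.7523.
Pooled p̂ = (261+243)/(338+323) = 504/661 = 0.7625.
SE = √(p̂(1−p̂)(1/n₁+1/n₂)) = √(0.7625·0.2375·0.00605456) = √(0.0010965) = 0.0331.
z = (0.7722 − 0.7523)/0.0331 = 0.0199/0.0331 = 0.60.
p-value = P(Z > 0.600) ≈ 0.2743.

z = 0.60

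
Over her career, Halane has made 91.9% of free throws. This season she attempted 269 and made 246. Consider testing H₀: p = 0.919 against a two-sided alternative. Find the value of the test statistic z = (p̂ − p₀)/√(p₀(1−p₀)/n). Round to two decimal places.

p̂ = 246/269 = 0.9145.
Under H₀, SE = √(0.919·0.081/269) = √(0.000276725) = 0.0166.
z = (0.9145 − 0.919)/0.0166 = -0.0045/0.0166 = -0.27.
p-value = 2·P(Z > 0.271) ≈ 0.7867.

z = -0.27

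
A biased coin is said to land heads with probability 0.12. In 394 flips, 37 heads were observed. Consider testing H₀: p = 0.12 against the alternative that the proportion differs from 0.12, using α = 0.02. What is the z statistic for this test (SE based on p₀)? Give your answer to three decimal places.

p̂ = 37/394 = 0.09391.
Under H₀, SE = √(0.12·0.88/394) = √(0.00026802) = 0.01637.
z = (0.09391 − 0.12)/0.01637 = -0.02609/0.01637 = -1.594.
Two-sided p-value ≈ 2·Φ(−1.594) = 0.1110. With α = 0.02, fail to reject H₀.

z = -1.594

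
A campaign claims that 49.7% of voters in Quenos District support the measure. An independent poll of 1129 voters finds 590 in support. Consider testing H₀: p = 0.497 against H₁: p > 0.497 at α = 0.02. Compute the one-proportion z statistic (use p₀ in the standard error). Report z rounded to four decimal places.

p̂ = 590/1129 ≈ 0.522586.
Standard error under H₀: √(0.497×0.503/1129) = 0.014880.
z = (0.522586 − 0.497)/0.014880 = 0.025586/0.014880 = 1.7195.
p-value = P(Z > 1.719) ≈ 0.0428; since p > α = 0.02, fail to reject H₀.

z = 1.7195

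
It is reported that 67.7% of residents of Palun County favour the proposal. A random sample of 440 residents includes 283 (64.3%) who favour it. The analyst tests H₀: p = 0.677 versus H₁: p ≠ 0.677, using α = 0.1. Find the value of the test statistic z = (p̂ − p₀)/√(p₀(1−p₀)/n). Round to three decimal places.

p̂ = 283/440 ≈ 0.64318.
Under H₀, SE = √(0.677·0.323/440) = √(0.00049698) = 0.02229.
z = (0.64318 − 0.677)/0.02229 = -0.03382/0.02229 = -1.517.
p-value = 2·P(Z > 1.517) ≈ 0.1293; since p > α = 0.1, fail to reject H₀.

z = -1.517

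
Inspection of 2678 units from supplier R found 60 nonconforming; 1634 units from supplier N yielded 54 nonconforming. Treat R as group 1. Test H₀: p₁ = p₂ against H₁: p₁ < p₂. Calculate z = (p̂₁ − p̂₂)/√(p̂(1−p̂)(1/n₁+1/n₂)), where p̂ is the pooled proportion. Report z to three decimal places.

p̂₁ = 60/2678 ≈ 0.02240, p̂₂ = 54/1634 ≈ 0.03305.
Pooled p̂ = (60+54)/(2678+1634) = 114/4312 = 0.02644.
SE = √(p̂(1−p̂)(1/n₁+1/n₂)) = √(0.02644·0.97356·0.000985408) = √(2.53633e-05) = 0.00504.
z = (0.02240 − 0.03305)/0.00504 = -0.01065/0.00504 = -2.113.
p-value = P(Z < -2.113) ≈ 0.0173.

z = -2.113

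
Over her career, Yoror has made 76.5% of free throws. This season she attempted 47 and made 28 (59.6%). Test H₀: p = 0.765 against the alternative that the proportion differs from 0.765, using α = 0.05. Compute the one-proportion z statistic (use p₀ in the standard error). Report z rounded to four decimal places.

z = -2.7367

p̂ = 28/47 ≈ 0.595745.
Standard error under H₀: √(0.765×0.235/47) = 0.061847.
z = (0.595745 − 0.765)/0.061847 = -0.169255/0.061847 = -2.7367.
p-value = 2·P(Z > 2.737) ≈ 0.0062; since p < α = 0.05, reject H₀.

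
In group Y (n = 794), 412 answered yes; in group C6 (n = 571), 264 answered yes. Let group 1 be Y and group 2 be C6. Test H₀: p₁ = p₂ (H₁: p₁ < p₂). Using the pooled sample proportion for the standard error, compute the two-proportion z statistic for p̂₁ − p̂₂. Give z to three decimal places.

z = 2.061

p̂₁ = 412/794 ≈ 0.51889, p̂₂ = 264/571 ≈ 0.46235.
Pooled p̂ = (412+264)/(794+571) = 676/1365 = 0.49524.
SE = √(0.249977 × 0.00301076) = 0.02743.
z = (0.51889 − 0.46235)/0.02743 = 0.05654/0.02743 = 2.061.
p-value = P(Z < 2.061) ≈ 0.9804.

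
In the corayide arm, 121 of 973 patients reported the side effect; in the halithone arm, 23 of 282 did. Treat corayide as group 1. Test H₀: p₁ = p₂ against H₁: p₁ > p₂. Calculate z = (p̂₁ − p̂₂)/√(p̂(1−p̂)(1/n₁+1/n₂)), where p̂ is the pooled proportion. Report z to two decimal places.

p̂₁ = 121/973 = 0.12436, p̂₂ = 23/282 = 0.08156.
Pooled p̂ = (121+23)/(973+282) = 144/1255 = 0.11474.
SE = √(0.101576 × 0.00457385) = 0.02155.
z = (0.12436 − 0.08156)/0.02155 = 0.04280/0.02155 = 1.99.
p-value = P(Z > 1.986) ≈ 0.0235.

z = 1.99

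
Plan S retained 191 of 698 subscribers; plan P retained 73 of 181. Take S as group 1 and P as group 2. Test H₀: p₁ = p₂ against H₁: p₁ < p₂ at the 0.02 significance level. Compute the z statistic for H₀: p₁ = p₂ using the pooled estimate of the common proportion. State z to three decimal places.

z = -3.391

p̂₁ = 191/698 ≈ 0.27364, p̂₂ = 73/181 ≈ 0.40331.
Pooled p̂ = (191+73)/(698+181) = 264/879 = 0.30034.
SE = √(0.210136 × 0.00695753) = 0.03824.
z = (0.27364 − 0.40331)/0.03824 = -0.12967/0.03824 = -3.391.
p-value = P(Z < -3.391) ≈ 0.0003. With α = 0.02, reject H₀.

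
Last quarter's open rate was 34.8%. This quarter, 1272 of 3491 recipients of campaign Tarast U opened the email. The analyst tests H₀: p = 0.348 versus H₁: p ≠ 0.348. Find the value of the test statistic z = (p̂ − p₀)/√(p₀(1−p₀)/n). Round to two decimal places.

p̂ = 1272/3491 = 0.36437.
Under H₀, SE = √(0.348·0.652/3491) = √(6.49946e-05) = 0.00806.
z = (0.36437 − 0.348)/0.00806 = 0.01637/0.00806 = 2.03.
p-value = 2·P(Z > 2.030) ≈ 0.0424.

z = 2.03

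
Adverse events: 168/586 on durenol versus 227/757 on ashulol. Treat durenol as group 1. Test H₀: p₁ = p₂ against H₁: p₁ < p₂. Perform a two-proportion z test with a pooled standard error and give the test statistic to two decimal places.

z = -0.53

p̂₁ = 168/586 ≈ 0.2867, p̂₂ = 227/757 ≈ 0.2999.
Pooled p̂ = (168+227)/(586+757) = 395/1343 = 0.2941.
SE = √(p̂(1−p̂)(1/n₁+1/n₂)) = √(0.2941·0.7059·0.00302749) = √(0.000628544) = 0.0251.
z = (0.2867 − 0.2999)/0.0251 = -0.0132/0.0251 = -0.53.
p-value = P(Z < -0.526) ≈ 0.2996.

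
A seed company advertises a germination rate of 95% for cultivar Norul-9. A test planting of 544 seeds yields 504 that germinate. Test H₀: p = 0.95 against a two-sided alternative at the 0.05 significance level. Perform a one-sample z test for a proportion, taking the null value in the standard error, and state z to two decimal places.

z = -2.52

p̂ = 504/544 ≈ 0.92647.
Standard error under H₀: √(0.95×0.05/544) = 0.00934.
z = (0.92647 − 0.95)/0.00934 = -0.02353/0.00934 = -2.52.
Two-sided p-value ≈ 2·Φ(−2.518) = 0.0118, so at α = 0.05 we reject H₀.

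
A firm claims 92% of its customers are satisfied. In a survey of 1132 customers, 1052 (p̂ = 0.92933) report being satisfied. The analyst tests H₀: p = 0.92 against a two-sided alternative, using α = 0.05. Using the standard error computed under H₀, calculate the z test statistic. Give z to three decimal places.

p̂ = 1052/1132 ≈ 0.929329.
Standard error under H₀: √(0.92×0.08/1132) = 0.008063.
z = (0.929329 − 0.92)/0.008063 = 0.009329/0.008063 = 1.157.
Two-sided p-value ≈ 2·Φ(−1.157) = 0.2473, so at α = 0.05 we fail to reject H₀.

z = 1.157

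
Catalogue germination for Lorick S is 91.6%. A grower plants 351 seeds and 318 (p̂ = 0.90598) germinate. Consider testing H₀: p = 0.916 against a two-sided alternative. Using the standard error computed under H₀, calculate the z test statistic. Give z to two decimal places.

z = -0.68

p̂ = 318/351 ≈ 0.9060.
SE = √(p₀(1−p₀)/n) = √(0.076944/351) = 0.0148.
z = (0.9060 − 0.916)/0.0148 = -0.0100/0.0148 = -0.68.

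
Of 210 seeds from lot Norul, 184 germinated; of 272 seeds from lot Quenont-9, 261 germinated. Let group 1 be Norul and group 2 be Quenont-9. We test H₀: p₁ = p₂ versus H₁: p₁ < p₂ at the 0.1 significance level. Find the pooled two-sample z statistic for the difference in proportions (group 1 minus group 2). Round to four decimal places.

p̂₁ = 184/210 = 0.876190, p̂₂ = 261/272 = 0.959559.
Pooled p̂ = (184+261)/(210+272) = 445/482 = 0.923237.
SE = √(0.0708709 × 0.00843838) = 0.024455.
z = (0.876190 − 0.959559)/0.024455 = -0.083369/0.024455 = -3.4091.
p-value = P(Z < -3.409) ≈ 0.0003, so at α = 0.1 we reject H₀.

z = -3.4091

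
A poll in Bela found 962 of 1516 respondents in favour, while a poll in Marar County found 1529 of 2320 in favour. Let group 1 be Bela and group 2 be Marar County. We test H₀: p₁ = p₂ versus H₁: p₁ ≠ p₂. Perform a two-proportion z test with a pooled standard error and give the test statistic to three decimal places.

z = -1.554

p̂₁ = 962/1516 ≈ 0.63456, p̂₂ = 1529/2320 ≈ 0.65905.
Pooled p̂ = (962+1529)/(1516+2320) = 2491/3836 = 0.64937.
SE = √(p̂(1−p̂)(1/n₁+1/n₂)) = √(0.64937·0.35063·0.00109067) = √(0.000248331) = 0.01576.
z = (0.63456 − 0.65905)/0.01576 = -0.02449/0.01576 = -1.554.
p-value = 2·P(Z > 1.554) ≈ 0.1202.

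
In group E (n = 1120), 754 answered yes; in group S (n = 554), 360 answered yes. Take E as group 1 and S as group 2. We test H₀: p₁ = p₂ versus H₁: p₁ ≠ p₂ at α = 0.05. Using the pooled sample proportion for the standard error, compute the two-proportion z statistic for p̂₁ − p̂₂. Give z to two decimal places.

z = 0.95

p̂₁ = 754/1120 = 0.67321, p̂₂ = 360/554 = 0.64982.
Pooled p̂ = (754+360)/(1120+554) = 1114/1674 = 0.66547.
SE = √(p̂(1−p̂)(1/n₁+1/n₂)) = √(0.66547·0.33453·0.00269791) = √(0.000600606) = 0.02451.
z = (0.67321 − 0.64982)/0.02451 = 0.02339/0.02451 = 0.95.
Two-sided p-value ≈ 2·Φ(−0.955) = 0.3398. With α = 0.05, fail to reject H₀.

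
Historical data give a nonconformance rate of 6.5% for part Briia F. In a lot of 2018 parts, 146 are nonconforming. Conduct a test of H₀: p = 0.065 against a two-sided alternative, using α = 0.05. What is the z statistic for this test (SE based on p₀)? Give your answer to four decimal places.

z = 1.3391

p̂ = 146/2018 ≈ 0.072349.
Standard error under H₀: √(0.065×0.935/2018) = 0.005488.
z = (0.072349 − 0.065)/0.005488 = 0.007349/0.005488 = 1.3391.
p-value = 2·P(Z > 1.339) ≈ 0.1805, so at α = 0.05 we fail to reject H₀.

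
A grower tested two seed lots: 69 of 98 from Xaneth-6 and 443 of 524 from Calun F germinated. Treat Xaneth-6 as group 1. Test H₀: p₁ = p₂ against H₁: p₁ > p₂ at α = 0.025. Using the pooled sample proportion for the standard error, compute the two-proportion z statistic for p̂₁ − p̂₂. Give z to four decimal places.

z = -3.3659

p̂₁ = 69/98 = 0.704082, p̂₂ = 443/524 = 0.845420.
Pooled p̂ = (69+443)/(98+524) = 512/622 = 0.823151.
SE = √(0.145573 × 0.0121125) = 0.041991.
z = (0.704082 − 0.845420)/0.041991 = -0.141338/0.041991 = -3.3659.
p-value = P(Z > -3.366) ≈ 0.9996, so at α = 0.025 we fail to reject H₀.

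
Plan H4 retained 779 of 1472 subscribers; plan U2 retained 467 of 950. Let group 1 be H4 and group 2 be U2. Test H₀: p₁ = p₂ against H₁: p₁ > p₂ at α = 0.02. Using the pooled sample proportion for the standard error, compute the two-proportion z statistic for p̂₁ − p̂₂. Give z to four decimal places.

z = 1.8093

p̂₁ = 779/1472 = 0.529212, p̂₂ = 467/950 = 0.491579.
Pooled p̂ = (779+467)/(1472+950) = 1246/2422 = 0.514451.
SE = √(0.249791 × 0.00173198) = 0.020800.
z = (0.529212 − 0.491579)/0.020800 = 0.037633/0.020800 = 1.8093.
p-value = P(Z > 1.809) ≈ 0.0352; since p > α = 0.02, fail to reject H₀.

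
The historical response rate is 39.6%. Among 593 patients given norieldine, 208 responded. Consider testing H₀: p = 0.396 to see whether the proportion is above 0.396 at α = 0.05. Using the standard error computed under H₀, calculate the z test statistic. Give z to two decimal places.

z = -2.25

p̂ = 208/593 = 0.3508.
SE = √(p₀(1−p₀)/n) = √(0.23918/593) = 0.0201.
z = (0.3508 − 0.396)/0.0201 = -0.0452/0.0201 = -2.25.
p-value = P(Z > -2.253) ≈ 0.9879, so at α = 0.05 we fail to reject H₀.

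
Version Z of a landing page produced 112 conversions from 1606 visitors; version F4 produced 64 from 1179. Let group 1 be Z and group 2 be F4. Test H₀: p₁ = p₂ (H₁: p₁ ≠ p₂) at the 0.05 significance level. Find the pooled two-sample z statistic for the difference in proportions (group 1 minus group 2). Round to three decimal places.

z = 1.656

p̂₁ = 112/1606 ≈ 0.069738, p̂₂ = 64/1179 ≈ 0.054283.
Pooled p̂ = (112+64)/(1606+1179) = 176/2785 = 0.063196.
SE = √(0.059202 × 0.00147084) = 0.009331.
z = (0.069738 − 0.054283)/0.009331 = 0.015455/0.009331 = 1.656.
Two-sided p-value ≈ 2·Φ(−1.656) = 0.0977, so at α = 0.05 we fail to reject H₀.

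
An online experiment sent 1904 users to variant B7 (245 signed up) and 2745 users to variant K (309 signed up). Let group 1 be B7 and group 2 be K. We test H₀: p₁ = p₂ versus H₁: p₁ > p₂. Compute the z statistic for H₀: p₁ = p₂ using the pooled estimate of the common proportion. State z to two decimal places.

p̂₁ = 245/1904 = 0.12868, p̂₂ = 309/2745 = 0.11257.
Pooled p̂ = (245+309)/(1904+2745) = 554/4649 = 0.11917.
SE = √(p̂(1−p̂)(1/n₁+1/n₂)) = √(0.11917·0.88083·0.000889509) = √(9.33673e-05) = 0.00966.
z = (0.12868 − 0.11257)/0.00966 = 0.01611/0.00966 = 1.67.

z = 1.67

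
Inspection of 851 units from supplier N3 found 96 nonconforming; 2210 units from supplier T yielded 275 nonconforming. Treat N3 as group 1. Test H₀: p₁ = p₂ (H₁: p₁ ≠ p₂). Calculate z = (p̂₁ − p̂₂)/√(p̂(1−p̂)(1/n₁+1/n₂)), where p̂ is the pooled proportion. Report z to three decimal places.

p̂₁ = 96/851 = 0.112808, p̂₂ = 275/2210 = 0.124434.
Pooled p̂ = (96+275)/(851+2210) = 371/3061 = 0.121202.
SE = √(p̂(1−p̂)(1/n₁+1/n₂)) = √(0.121202·0.878798·0.00162758) = √(0.000173357) = 0.013167.
z = (0.112808 − 0.124434)/0.013167 = -0.011626/0.013167 = -0.883.
p-value = 2·P(Z > 0.883) ≈ 0.3772.

z = -0.883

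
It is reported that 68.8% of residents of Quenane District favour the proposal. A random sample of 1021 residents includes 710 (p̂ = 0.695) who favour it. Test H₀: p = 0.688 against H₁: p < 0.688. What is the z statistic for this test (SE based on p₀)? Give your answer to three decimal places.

z = 0.510

p̂ = 710/1021 = 0.69540.
Under H₀, SE = √(0.688·0.312/1021) = √(0.000210241) = 0.01450.
z = (0.69540 − 0.688)/0.01450 = 0.00740/0.01450 = 0.510.
p-value = P(Z < 0.510) ≈ 0.6950.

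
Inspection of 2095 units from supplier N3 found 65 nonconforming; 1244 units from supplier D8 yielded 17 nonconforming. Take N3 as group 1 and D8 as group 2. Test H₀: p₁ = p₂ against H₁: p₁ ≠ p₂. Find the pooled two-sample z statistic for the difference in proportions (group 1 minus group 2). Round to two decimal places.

p̂₁ = 65/2095 ≈ 0.03103, p̂₂ = 17/1244 ≈ 0.01367.
Pooled p̂ = (65+17)/(2095+1244) = 82/3339 = 0.02456.
SE = √(p̂(1−p̂)(1/n₁+1/n₂)) = √(0.02456·0.97544·0.00128119) = √(3.0691e-05) = 0.00554.
z = (0.03103 − 0.01367)/0.00554 = 0.01736/0.00554 = 3.13.
Two-sided p-value ≈ 2·Φ(−3.134) = 0.0017.

z = 3.13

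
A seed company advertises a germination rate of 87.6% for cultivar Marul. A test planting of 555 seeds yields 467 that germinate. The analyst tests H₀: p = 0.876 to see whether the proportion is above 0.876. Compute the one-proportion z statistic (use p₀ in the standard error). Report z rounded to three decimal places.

p̂ = 467/555 = 0.84144.
SE = √(p₀(1−p₀)/n) = √(0.10862/555) = 0.01399.
z = (0.84144 − 0.876)/0.01399 = -0.03456/0.01399 = -2.470.

z = -2.470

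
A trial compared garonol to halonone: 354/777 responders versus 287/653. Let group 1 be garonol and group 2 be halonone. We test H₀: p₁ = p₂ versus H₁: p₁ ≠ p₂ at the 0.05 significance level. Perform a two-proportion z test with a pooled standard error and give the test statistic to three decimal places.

z = 0.609

p̂₁ = 354/777 ≈ 0.45560, p̂₂ = 287/653 ≈ 0.43951.
Pooled p̂ = (354+287)/(777+653) = 641/1430 = 0.44825.
SE = √(0.247322 × 0.00281839) = 0.02640.
z = (0.45560 − 0.43951)/0.02640 = 0.01609/0.02640 = 0.609.
p-value = 2·P(Z > 0.609) ≈ 0.5423, so at α = 0.05 we fail to reject H₀.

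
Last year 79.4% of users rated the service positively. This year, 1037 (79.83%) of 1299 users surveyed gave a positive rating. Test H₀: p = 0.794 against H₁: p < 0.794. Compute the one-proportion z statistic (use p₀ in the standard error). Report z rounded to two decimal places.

p̂ = 1037/1299 ≈ 0.7983.
SE = √(p₀(1−p₀)/n) = √(0.16356/1299) = 0.0112.
z = (0.7983 − 0.794)/0.0112 = 0.0043/0.0112 = 0.38.

z = 0.38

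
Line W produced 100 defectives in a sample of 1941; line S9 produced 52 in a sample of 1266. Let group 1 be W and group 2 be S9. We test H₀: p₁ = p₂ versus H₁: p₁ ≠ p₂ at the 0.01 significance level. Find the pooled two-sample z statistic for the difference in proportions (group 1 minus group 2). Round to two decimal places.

z = 1.36

p̂₁ = 100/1941 = 0.05152, p̂₂ = 52/1266 = 0.04107.
Pooled p̂ = (100+52)/(1941+1266) = 152/3207 = 0.04740.
SE = √(0.0451499 × 0.00130509) = 0.00768.
z = (0.05152 − 0.04107)/0.00768 = 0.01045/0.00768 = 1.36.
Two-sided p-value ≈ 2·Φ(−1.361) = 0.1736; since p > α = 0.01, fail to reject H₀.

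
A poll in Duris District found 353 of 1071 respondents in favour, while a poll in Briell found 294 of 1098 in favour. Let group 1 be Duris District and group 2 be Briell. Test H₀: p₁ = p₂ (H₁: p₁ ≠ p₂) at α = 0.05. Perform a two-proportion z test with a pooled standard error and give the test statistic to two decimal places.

z = 3.15

p̂₁ = 353/1071 = 0.3296, p̂₂ = 294/1098 = 0.2678.
Pooled p̂ = (353+294)/(1071+1098) = 647/2169 = 0.2983.
SE = √(0.209315 × 0.00184445) = 0.0196.
z = (0.3296 − 0.2678)/0.0196 = 0.0618/0.0196 = 3.15.
Two-sided p-value ≈ 2·Φ(−3.147) = 0.0016, so at α = 0.05 we reject H₀.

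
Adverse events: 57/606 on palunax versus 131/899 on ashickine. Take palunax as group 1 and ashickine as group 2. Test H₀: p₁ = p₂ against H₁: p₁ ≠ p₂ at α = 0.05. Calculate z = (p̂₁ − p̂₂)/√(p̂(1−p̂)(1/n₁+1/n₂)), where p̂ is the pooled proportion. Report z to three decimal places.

z = -2.973

p̂₁ = 57/606 = 0.094059, p̂₂ = 131/899 = 0.145717.
Pooled p̂ = (57+131)/(606+899) = 188/1505 = 0.124917.
SE = √(p̂(1−p̂)(1/n₁+1/n₂)) = √(0.124917·0.875083·0.00276251) = √(0.000301978) = 0.017378.
z = (0.094059 − 0.145717)/0.017378 = -0.051658/0.017378 = -2.973.
p-value = 2·P(Z > 2.973) ≈ 0.0030, so at α = 0.05 we reject H₀.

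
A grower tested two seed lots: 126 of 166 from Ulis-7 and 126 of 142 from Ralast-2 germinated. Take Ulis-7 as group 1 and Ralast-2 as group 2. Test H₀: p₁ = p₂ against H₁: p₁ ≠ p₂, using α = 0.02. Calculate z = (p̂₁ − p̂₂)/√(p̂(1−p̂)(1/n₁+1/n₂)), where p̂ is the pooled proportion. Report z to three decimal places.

p̂₁ = 126/166 ≈ 0.75904, p̂₂ = 126/142 ≈ 0.88732.
Pooled p̂ = (126+126)/(166+142) = 252/308 = 0.81818.
SE = √(p̂(1−p̂)(1/n₁+1/n₂)) = √(0.81818·0.18182·0.0130663) = √(0.00194375) = 0.04409.
z = (0.75904 − 0.88732)/0.04409 = -0.12828/0.04409 = -2.910.
p-value = 2·P(Z > 2.910) ≈ 0.0036, so at α = 0.02 we reject H₀.

z = -2.910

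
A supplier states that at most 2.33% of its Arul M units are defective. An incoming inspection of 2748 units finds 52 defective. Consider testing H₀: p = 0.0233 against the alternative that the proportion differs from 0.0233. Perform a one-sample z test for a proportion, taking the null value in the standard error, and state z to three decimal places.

z = -1.521

p̂ = 52/2748 ≈ 0.01892.
Under H₀, SE = √(0.0233·0.9767/2748) = √(8.28134e-06) = 0.00288.
z = (0.01892 − 0.0233)/0.00288 = -0.00438/0.00288 = -1.521.
p-value = 2·P(Z > 1.521) ≈ 0.1282.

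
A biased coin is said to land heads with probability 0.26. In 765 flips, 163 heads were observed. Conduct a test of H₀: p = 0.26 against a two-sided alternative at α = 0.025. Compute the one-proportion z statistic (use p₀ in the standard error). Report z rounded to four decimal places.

p̂ = 163/765 = 0.213072.
Standard error under H₀: √(0.26×0.74/765) = 0.015859.
z = (0.213072 − 0.26)/0.015859 = -0.046928/0.015859 = -2.9591.
Two-sided p-value ≈ 2·Φ(−2.959) = 0.0031. With α = 0.025, reject H₀.

z = -2.9591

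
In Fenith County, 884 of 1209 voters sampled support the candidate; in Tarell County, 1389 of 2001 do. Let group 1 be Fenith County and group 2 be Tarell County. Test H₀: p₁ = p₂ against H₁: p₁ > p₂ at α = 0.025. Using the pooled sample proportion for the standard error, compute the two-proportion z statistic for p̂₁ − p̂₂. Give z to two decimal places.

p̂₁ = 884/1209 ≈ 0.73118, p̂₂ = 1389/2001 ≈ 0.69415.
Pooled p̂ = (884+1389)/(1209+2001) = 2273/3210 = 0.70810.
SE = √(0.206695 × 0.00132688) = 0.01656.
z = (0.73118 − 0.69415)/0.01656 = 0.03703/0.01656 = 2.24.
p-value = P(Z > 2.236) ≈ 0.0127, so at α = 0.025 we reject H₀.

z = 2.24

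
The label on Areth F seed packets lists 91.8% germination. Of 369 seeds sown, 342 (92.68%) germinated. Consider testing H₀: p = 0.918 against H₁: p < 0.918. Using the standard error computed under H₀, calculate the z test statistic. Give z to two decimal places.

z = 0.62

p̂ = 342/369 ≈ 0.9268.
SE = √(p₀(1−p₀)/n) = √(0.075276/369) = 0.0143.
z = (0.9268 − 0.918)/0.0143 = 0.0088/0.0143 = 0.62.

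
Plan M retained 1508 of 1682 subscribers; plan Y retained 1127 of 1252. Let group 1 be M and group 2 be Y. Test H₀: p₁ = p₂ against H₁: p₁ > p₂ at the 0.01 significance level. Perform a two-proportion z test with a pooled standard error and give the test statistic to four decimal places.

z = -0.3195

p̂₁ = 1508/1682 = 0.896552, p̂₂ = 1127/1252 = 0.900160.
Pooled p̂ = (1508+1127)/(1682+1252) = 2635/2934 = 0.898091.
SE = √(0.0915233 × 0.00139325) = 0.011292.
z = (0.896552 − 0.900160)/0.011292 = -0.003608/0.011292 = -0.3195.
p-value = P(Z > -0.320) ≈ 0.6253, so at α = 0.01 we fail to reject H₀.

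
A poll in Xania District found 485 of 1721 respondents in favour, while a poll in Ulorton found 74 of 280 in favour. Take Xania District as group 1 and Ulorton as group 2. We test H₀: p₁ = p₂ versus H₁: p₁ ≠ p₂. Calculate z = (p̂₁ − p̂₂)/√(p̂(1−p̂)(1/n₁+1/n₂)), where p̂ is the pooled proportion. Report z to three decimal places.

z = 0.606

p̂₁ = 485/1721 = 0.28181, p̂₂ = 74/280 = 0.26429.
Pooled p̂ = (485+74)/(1721+280) = 559/2001 = 0.27936.
SE = √(p̂(1−p̂)(1/n₁+1/n₂)) = √(0.27936·0.72064·0.00415249) = √(0.000835971) = 0.02891.
z = (0.28181 − 0.26429)/0.02891 = 0.01752/0.02891 = 0.606.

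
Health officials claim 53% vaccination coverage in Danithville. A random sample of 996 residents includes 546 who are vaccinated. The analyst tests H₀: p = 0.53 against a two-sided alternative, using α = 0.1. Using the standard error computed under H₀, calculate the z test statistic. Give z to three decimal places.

p̂ = 546/996 = 0.548193.
Standard error under H₀: √(0.53×0.47/996) = 0.015815.
z = (0.548193 − 0.53)/0.015815 = 0.018193/0.015815 = 1.150.
p-value = 2·P(Z > 1.150) ≈ 0.2500, so at α = 0.1 we fail to reject H₀.

z = 1.150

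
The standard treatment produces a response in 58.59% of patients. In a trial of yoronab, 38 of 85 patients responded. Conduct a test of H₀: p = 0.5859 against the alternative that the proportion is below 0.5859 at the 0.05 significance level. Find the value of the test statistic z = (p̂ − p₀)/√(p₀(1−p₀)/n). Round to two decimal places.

p̂ = 38/85 = 0.4471.
SE = √(p₀(1−p₀)/n) = √(0.24262/85) = 0.0534.
z = (0.4471 − 0.5859)/0.0534 = -0.1388/0.0534 = -2.60.
p-value = P(Z < -2.599) ≈ 0.0047. With α = 0.05, reject H₀.

z = -2.60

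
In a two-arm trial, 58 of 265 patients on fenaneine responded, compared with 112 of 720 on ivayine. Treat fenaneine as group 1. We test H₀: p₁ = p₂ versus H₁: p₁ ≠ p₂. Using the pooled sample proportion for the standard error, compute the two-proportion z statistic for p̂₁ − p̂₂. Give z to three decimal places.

z = 2.332

p̂₁ = 58/265 = 0.21887, p̂₂ = 112/720 = 0.15556.
Pooled p̂ = (58+112)/(265+720) = 170/985 = 0.17259.
SE = √(0.142802 × 0.00516247) = 0.02715.
z = (0.21887 − 0.15556)/0.02715 = 0.06331/0.02715 = 2.332.
p-value = 2·P(Z > 2.332) ≈ 0.0197.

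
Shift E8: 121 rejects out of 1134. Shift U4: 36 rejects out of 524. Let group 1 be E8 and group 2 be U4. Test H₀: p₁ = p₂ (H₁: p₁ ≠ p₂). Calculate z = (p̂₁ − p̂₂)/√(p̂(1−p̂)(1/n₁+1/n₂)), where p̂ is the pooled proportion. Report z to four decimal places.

z = 2.4570

p̂₁ = 121/1134 = 0.106702, p̂₂ = 36/524 = 0.068702.
Pooled p̂ = (121+36)/(1134+524) = 157/1658 = 0.094692.
SE = √(0.0857257 × 0.00279023) = 0.015466.
z = (0.106702 − 0.068702)/0.015466 = 0.038000/0.015466 = 2.4570.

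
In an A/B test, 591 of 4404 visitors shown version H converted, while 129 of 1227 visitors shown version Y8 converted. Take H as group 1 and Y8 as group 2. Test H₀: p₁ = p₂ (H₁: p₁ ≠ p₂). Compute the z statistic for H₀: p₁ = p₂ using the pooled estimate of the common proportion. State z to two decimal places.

p̂₁ = 591/4404 ≈ 0.13420, p̂₂ = 129/1227 ≈ 0.10513.
Pooled p̂ = (591+129)/(4404+1227) = 720/5631 = 0.12786.
SE = √(p̂(1−p̂)(1/n₁+1/n₂)) = √(0.12786·0.87214·0.00104206) = √(0.000116205) = 0.01078.
z = (0.13420 − 0.10513)/0.01078 = 0.02907/0.01078 = 2.70.
Two-sided p-value ≈ 2·Φ(−2.696) = 0.0070.

z = 2.70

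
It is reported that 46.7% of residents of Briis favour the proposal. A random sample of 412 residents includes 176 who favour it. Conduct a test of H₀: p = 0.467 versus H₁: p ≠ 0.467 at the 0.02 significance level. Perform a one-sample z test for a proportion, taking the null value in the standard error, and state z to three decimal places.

p̂ = 176/412 = 0.42718.
Standard error under H₀: √(0.467×0.533/412) = 0.02458.
z = (0.42718 − 0.467)/0.02458 = -0.03982/0.02458 = -1.620.
Two-sided p-value ≈ 2·Φ(−1.620) = 0.1053. With α = 0.02, fail to reject H₀.

z = -1.620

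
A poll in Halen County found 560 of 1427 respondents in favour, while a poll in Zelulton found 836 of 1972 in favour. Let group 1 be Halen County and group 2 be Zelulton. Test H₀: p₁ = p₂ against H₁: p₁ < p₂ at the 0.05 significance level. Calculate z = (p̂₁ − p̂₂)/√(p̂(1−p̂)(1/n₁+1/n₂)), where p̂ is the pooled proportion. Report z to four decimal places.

z = -1.8425

p̂₁ = 560/1427 = 0.392432, p̂₂ = 836/1972 = 0.423935.
Pooled p̂ = (560+836)/(1427+1972) = 1396/3399 = 0.410709.
SE = √(0.242027 × 0.00120787) = 0.017098.
z = (0.392432 − 0.423935)/0.017098 = -0.031503/0.017098 = -1.8425.
p-value = P(Z < -1.843) ≈ 0.0327. With α = 0.05, reject H₀.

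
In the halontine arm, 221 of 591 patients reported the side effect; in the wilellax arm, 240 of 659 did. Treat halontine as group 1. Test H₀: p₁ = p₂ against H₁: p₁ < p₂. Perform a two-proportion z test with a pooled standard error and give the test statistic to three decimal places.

p̂₁ = 221/591 ≈ 0.37394, p̂₂ = 240/659 ≈ 0.36419.
Pooled p̂ = (221+240)/(591+659) = 461/1250 = 0.36880.
SE = √(p̂(1−p̂)(1/n₁+1/n₂)) = √(0.36880·0.63120·0.0032095) = √(0.000747128) = 0.02733.
z = (0.37394 − 0.36419)/0.02733 = 0.00975/0.02733 = 0.357.
p-value = P(Z < 0.357) ≈ 0.6394.

z = 0.357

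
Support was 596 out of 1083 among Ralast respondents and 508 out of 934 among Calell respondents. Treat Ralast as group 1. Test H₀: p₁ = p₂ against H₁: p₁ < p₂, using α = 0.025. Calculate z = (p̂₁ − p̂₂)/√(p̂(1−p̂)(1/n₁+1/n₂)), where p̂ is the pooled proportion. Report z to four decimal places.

p̂₁ = 596/1083 = 0.550323, p̂₂ = 508/934 = 0.543897.
Pooled p̂ = (596+508)/(1083+934) = 1104/2017 = 0.547348.
SE = √(0.247758 × 0.00199402) = 0.022227.
z = (0.550323 − 0.543897)/0.022227 = 0.006426/0.022227 = 0.2891.
p-value = P(Z < 0.289) ≈ 0.6138. With α = 0.025, fail to reject H₀.

z = 0.2891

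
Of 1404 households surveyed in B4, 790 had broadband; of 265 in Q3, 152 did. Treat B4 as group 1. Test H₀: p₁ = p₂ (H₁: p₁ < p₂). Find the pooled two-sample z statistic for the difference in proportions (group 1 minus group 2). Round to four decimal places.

p̂₁ = 790/1404 = 0.562678, p̂₂ = 152/265 = 0.573585.
Pooled p̂ = (790+152)/(1404+265) = 942/1669 = 0.564410.
SE = √(0.245851 × 0.00448584) = 0.033209.
z = (0.562678 − 0.573585)/0.033209 = -0.010907/0.033209 = -0.3284.
p-value = P(Z < -0.328) ≈ 0.3713.

z = -0.3284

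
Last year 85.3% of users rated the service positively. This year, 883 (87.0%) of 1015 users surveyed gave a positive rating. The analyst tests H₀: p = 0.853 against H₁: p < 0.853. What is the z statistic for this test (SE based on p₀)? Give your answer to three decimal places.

p̂ = 883/1015 ≈ 0.869951.
SE = √(p₀(1−p₀)/n) = √(0.12539/1015) = 0.011115.
z = (0.869951 − 0.853)/0.011115 = 0.016951/0.011115 = 1.525.
p-value = P(Z < 1.525) ≈ 0.9364.

z = 1.525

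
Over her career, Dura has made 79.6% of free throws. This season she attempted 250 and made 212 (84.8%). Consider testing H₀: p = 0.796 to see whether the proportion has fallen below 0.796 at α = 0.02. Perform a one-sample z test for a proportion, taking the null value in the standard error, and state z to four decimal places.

z = 2.0403

p̂ = 212/250 = 0.848000.
SE = √(p₀(1−p₀)/n) = √(0.16238/250) = 0.025486.
z = (0.848000 − 0.796)/0.025486 = 0.052000/0.025486 = 2.0403.
p-value = P(Z < 2.040) ≈ 0.9793; since p > α = 0.02, fail to reject H₀.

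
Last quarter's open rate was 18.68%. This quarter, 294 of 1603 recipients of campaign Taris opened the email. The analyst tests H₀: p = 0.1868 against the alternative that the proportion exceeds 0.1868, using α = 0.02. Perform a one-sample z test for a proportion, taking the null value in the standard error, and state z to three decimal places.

z = -0.349

p̂ = 294/1603 = 0.183406.
SE = √(p₀(1−p₀)/n) = √(0.15191/1603) = 0.009735.
z = (0.183406 − 0.1868)/0.009735 = -0.003394/0.009735 = -0.349.
p-value = P(Z > -0.349) ≈ 0.6363. With α = 0.02, fail to reject H₀.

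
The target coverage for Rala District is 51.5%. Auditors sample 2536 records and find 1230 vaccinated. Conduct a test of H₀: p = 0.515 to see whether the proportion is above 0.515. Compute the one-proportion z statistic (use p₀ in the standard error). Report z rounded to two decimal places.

z = -3.02

p̂ = 1230/2536 = 0.48502.
Under H₀, SE = √(0.515·0.485/2536) = √(9.84917e-05) = 0.00992.
z = (0.48502 − 0.515)/0.00992 = -0.02998/0.00992 = -3.02.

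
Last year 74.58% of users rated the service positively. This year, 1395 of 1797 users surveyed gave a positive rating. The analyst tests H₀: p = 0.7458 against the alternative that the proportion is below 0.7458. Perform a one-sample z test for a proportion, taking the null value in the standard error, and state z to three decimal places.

p̂ = 1395/1797 = 0.77629.
Under H₀, SE = √(0.7458·0.2542/1797) = √(0.000105499) = 0.01027.
z = (0.77629 − 0.7458)/0.01027 = 0.03049/0.01027 = 2.969.
p-value = P(Z < 2.969) ≈ 0.9985.

z = 2.969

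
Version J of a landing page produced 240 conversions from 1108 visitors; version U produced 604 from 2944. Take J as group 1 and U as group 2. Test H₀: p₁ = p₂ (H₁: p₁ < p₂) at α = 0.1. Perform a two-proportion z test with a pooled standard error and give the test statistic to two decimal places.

p̂₁ = 240/1108 ≈ 0.2166, p̂₂ = 604/2944 ≈ 0.2052.
Pooled p̂ = (240+604)/(1108+2944) = 844/4052 = 0.2083.
SE = √(0.164907 × 0.0012422) = 0.0143.
z = (0.2166 − 0.2052)/0.0143 = 0.0114/0.0143 = 0.80.
p-value = P(Z < 0.800) ≈ 0.7880. With α = 0.1, fail to reject H₀.

z = 0.80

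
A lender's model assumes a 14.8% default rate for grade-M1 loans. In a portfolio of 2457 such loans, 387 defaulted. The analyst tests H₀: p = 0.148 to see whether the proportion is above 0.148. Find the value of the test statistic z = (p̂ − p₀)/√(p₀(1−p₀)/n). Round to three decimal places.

p̂ = 387/2457 ≈ 0.157509.
Standard error under H₀: √(0.148×0.852/2457) = 0.007164.
z = (0.157509 − 0.148)/0.007164 = 0.009509/0.007164 = 1.327.

z = 1.327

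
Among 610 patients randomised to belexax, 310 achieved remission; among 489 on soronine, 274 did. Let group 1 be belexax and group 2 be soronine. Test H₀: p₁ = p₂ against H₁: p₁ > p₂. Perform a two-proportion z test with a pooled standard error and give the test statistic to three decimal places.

z = -1.721

p̂₁ = 310/610 = 0.50820, p̂₂ = 274/489 = 0.56033.
Pooled p̂ = (310+274)/(610+489) = 584/1099 = 0.53139.
SE = √(0.249015 × 0.00368433) = 0.03029.
z = (0.50820 − 0.56033)/0.03029 = -0.05213/0.03029 = -1.721.
p-value = P(Z > -1.721) ≈ 0.9574.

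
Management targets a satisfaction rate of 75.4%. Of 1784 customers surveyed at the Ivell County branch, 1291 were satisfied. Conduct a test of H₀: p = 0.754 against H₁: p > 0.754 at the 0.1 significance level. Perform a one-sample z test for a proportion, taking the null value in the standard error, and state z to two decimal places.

z = -2.98

p̂ = 1291/1784 ≈ 0.72365.
SE = √(p₀(1−p₀)/n) = √(0.18548/1784) = 0.01020.
z = (0.72365 − 0.754)/0.01020 = -0.03035/0.01020 = -2.98.
p-value = P(Z > -2.976) ≈ 0.9985. With α = 0.1, fail to reject H₀.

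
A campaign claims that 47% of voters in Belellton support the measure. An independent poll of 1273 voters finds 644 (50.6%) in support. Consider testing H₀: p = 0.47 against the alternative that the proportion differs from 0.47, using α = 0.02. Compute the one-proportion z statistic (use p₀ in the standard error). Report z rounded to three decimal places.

z = 2.566

p̂ = 644/1273 ≈ 0.505892.
SE = √(p₀(1−p₀)/n) = √(0.2491/1273) = 0.013989.
z = (0.505892 − 0.47)/0.013989 = 0.035892/0.013989 = 2.566.
Two-sided p-value ≈ 2·Φ(−2.566) = 0.0103. With α = 0.02, reject H₀.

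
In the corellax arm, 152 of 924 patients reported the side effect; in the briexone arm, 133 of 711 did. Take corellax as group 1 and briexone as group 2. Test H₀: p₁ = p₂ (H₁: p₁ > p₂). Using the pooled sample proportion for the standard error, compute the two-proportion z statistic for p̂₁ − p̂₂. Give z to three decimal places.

p̂₁ = 152/924 = 0.16450, p̂₂ = 133/711 = 0.18706.
Pooled p̂ = (152+133)/(924+711) = 285/1635 = 0.17431.
SE = √(0.143927 × 0.00248872) = 0.01893.
z = (0.16450 − 0.18706)/0.01893 = -0.02256/0.01893 = -1.192.

z = -1.192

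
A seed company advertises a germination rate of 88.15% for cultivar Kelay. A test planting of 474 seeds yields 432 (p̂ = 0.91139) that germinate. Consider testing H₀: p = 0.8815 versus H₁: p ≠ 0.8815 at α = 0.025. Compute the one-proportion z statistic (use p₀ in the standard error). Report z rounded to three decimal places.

z = 2.014

p̂ = 432/474 = 0.911392.
SE = √(p₀(1−p₀)/n) = √(0.10446/474) = 0.014845.
z = (0.911392 − 0.8815)/0.014845 = 0.029892/0.014845 = 2.014.
Two-sided p-value ≈ 2·Φ(−2.014) = 0.0440, so at α = 0.025 we fail to reject H₀.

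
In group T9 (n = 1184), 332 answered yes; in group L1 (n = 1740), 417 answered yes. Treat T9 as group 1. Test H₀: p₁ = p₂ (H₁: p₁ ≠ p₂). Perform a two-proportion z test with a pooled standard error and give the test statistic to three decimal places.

z = 2.478

p̂₁ = 332/1184 = 0.280405, p̂₂ = 417/1740 = 0.239655.
Pooled p̂ = (332+417)/(1184+1740) = 749/2924 = 0.256156.
SE = √(p̂(1−p̂)(1/n₁+1/n₂)) = √(0.256156·0.743844·0.00141931) = √(0.000270435) = 0.016445.
z = (0.280405 − 0.239655)/0.016445 = 0.040750/0.016445 = 2.478.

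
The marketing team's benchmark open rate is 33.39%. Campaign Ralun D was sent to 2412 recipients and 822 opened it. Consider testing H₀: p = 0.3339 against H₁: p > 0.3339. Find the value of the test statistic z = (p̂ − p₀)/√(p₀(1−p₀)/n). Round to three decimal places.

p̂ = 822/2412 = 0.340796.
SE = √(p₀(1−p₀)/n) = √(0.22241/2412) = 0.009603.
z = (0.340796 − 0.3339)/0.009603 = 0.006896/0.009603 = 0.718.

z = 0.718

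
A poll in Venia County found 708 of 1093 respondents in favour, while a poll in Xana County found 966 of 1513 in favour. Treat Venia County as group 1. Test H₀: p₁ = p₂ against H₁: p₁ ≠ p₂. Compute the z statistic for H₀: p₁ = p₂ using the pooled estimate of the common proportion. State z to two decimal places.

z = 0.49

p̂₁ = 708/1093 ≈ 0.6478, p̂₂ = 966/1513 ≈ 0.6385.
Pooled p̂ = (708+966)/(1093+1513) = 1674/2606 = 0.6424.
SE = √(0.229733 × 0.00157585) = 0.0190.
z = (0.6478 − 0.6385)/0.0190 = 0.0093/0.0190 = 0.49.
p-value = 2·P(Z > 0.488) ≈ 0.6253.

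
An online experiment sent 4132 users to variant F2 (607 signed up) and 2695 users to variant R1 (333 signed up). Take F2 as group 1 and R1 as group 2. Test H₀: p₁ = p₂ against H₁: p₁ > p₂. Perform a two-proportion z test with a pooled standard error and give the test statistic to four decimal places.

p̂₁ = 607/4132 ≈ 0.1469022, p̂₂ = 333/2695 ≈ 0.1235622.
Pooled p̂ = (607+333)/(4132+2695) = 940/6827 = 0.1376886.
SE = √(p̂(1−p̂)(1/n₁+1/n₂)) = √(0.1376886·0.8623114·0.000613071) = √(7.27902e-05) = 0.0085317.
z = (0.1469022 − 0.1235622)/0.0085317 = 0.0233400/0.0085317 = 2.7357.

z = 2.7357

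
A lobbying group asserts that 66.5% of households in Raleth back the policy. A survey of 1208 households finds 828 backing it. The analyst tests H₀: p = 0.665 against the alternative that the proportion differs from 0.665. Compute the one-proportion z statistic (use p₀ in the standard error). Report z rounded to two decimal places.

z = 1.50

p̂ = 828/1208 ≈ 0.6854.
Standard error under H₀: √(0.665×0.335/1208) = 0.0136.
z = (0.6854 − 0.665)/0.0136 = 0.0204/0.0136 = 1.50.
Two-sided p-value ≈ 2·Φ(−1.504) = 0.1325.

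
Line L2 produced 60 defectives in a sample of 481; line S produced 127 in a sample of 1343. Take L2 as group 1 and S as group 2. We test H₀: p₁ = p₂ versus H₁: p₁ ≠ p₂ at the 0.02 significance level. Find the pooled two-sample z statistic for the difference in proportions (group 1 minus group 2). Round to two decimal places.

z = 1.87

p̂₁ = 60/481 ≈ 0.1247, p̂₂ = 127/1343 ≈ 0.0946.
Pooled p̂ = (60+127)/(481+1343) = 187/1824 = 0.1025.
SE = √(p̂(1−p̂)(1/n₁+1/n₂)) = √(0.1025·0.8975·0.0028236) = √(0.000259803) = 0.0161.
z = (0.1247 − 0.0946)/0.0161 = 0.0301/0.0161 = 1.87.
Two-sided p-value ≈ 2·Φ(−1.872) = 0.0612, so at α = 0.02 we fail to reject H₀.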